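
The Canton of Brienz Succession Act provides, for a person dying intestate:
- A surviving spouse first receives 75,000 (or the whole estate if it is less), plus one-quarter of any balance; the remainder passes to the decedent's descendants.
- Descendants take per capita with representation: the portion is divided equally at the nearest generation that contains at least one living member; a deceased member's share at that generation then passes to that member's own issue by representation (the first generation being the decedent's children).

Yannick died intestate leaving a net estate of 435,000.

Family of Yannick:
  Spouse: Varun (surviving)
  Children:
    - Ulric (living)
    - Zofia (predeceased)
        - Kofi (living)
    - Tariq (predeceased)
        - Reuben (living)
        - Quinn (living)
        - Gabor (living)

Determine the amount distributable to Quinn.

Varun first takes 75,000, leaving a balance of 360,000. Varun then takes one-quarter of the balance (90,000), for a total of 165,000. The remaining 270,000 passes to the descendants.
The descendants' portion (270,000) is divided into 3 shares of 90,000: Ulric takes 90,000; Zofia's 90,000 share passes to Zofia's issue; Tariq's 90,000 share passes to Tariq's issue.
Zofia's share (90,000) passes entirely to Kofi.
Tariq's share (90,000) is divided into 3 shares of 30,000: Reuben, Quinn, and Gabor each take 30,000.

Quinn receives 30,000.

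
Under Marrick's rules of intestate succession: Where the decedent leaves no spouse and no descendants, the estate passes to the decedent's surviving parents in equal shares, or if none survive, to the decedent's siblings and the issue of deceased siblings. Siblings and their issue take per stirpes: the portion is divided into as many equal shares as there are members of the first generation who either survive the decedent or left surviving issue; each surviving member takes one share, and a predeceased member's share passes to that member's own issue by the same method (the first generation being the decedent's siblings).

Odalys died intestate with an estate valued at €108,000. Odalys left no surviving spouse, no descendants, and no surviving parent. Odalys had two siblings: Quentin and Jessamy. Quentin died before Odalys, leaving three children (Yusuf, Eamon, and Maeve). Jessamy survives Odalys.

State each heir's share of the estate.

Yusuf: €18,000; Eamon: €18,000; Maeve: €18,000; Jessamy: €54,000

The entire €108,000 passes to the siblings and their issue.
That amount (€108,000) is divided into 2 shares of €54,000: Jessamy takes €54,000; Quentin's €54,000 share passes to Quentin's issue.
Quentin's share (€54,000) is divided into 3 shares of €18,000: Yusuf, Eamon, and Maeve each take €18,000.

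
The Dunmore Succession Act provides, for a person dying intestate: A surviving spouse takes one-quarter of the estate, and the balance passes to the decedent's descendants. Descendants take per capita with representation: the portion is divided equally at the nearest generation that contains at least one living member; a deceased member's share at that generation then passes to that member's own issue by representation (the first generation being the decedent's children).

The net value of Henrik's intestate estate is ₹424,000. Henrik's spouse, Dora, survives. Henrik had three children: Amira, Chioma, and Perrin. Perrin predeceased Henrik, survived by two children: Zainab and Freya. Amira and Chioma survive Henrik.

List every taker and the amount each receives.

Dora takes one-quarter of ₹424,000 = ₹106,000. The remaining ₹318,000 passes to the descendants.
The descendants' portion (₹318,000) is divided into 3 shares of ₹106,000: Amira and Chioma each take ₹106,000; Perrin's ₹106,000 share passes to Perrin's issue.
Perrin's share (₹106,000) is divided into 2 shares of ₹53,000: Zainab and Freya each take ₹53,000.

Dora: ₹106,000; Amira: ₹106,000; Chioma: ₹106,000; Zainab: ₹53,000; Freya: ₹53,000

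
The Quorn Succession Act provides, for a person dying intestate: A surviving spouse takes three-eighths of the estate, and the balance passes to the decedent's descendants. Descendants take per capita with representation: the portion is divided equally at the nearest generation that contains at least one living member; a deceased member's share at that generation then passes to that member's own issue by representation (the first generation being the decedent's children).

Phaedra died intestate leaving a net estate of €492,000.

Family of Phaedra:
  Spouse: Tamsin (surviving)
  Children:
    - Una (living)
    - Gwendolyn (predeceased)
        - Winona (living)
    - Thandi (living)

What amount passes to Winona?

Winona receives €102,500.

Tamsin takes three-eighths of €492,000 = €184,500. The remaining €307,500 passes to the descendants.
The descendants' portion (€307,500) is divided into 3 shares of €102,500: Una and Thandi each take €102,500; Gwendolyn's €102,500 share passes to Gwendolyn's issue.
Gwendolyn's share (€102,500) passes entirely to Winona.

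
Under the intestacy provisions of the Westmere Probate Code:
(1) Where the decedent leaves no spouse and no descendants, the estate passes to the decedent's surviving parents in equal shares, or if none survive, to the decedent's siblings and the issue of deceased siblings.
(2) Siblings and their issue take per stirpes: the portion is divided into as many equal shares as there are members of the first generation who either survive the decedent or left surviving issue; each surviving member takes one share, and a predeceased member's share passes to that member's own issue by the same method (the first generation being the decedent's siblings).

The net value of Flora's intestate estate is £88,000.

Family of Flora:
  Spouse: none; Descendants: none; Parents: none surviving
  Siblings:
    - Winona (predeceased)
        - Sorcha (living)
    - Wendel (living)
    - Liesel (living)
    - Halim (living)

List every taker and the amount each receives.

Sorcha: £22,000; Wendel: £22,000; Liesel: £22,000; Halim: £22,000

The entire £88,000 passes to the siblings and their issue.
That amount (£88,000) is divided into 4 shares of £22,000: Wendel, Liesel, and Halim each take £22,000; Winona's £22,000 share passes to Winona's issue.
Winona's share (£22,000) passes entirely to Sorcha.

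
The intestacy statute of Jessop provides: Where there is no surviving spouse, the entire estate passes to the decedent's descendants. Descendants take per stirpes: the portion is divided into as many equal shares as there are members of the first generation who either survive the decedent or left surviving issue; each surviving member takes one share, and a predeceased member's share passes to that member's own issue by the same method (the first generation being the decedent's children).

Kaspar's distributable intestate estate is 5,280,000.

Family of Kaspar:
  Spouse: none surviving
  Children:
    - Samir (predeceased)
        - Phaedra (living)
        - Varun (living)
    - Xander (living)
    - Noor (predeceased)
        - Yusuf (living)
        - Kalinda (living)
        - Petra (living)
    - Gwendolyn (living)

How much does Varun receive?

The entire 5,280,000 passes to the descendants.
That amount (5,280,000) is divided into 4 shares of 1,320,000: Xander and Gwendolyn each take 1,320,000; Samir's 1,320,000 share passes to Samir's issue; Noor's 1,320,000 share passes to Noor's issue.
Samir's share (1,320,000) is divided into 2 shares of 660,000: Phaedra and Varun each take 660,000.
Noor's share (1,320,000) is divided into 3 shares of 440,000: Yusuf, Kalinda, and Petra each take 440,000.

Varun receives 660,000.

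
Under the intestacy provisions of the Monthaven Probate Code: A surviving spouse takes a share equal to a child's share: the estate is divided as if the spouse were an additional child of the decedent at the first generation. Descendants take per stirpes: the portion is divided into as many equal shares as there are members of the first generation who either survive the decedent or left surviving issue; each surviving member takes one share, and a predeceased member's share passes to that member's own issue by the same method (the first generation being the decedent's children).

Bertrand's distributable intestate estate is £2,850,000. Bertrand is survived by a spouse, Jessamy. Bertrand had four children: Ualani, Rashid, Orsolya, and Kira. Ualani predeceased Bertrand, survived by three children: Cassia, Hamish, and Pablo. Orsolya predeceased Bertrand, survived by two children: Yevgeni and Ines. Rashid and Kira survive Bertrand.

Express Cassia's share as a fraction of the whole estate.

The spouse counts as an additional share at the children's level, so there are 5 primary shares of £570,000. Jessamy takes one such share (£570,000).
The children's combined portion (£2,280,000) is divided into 4 shares of £570,000: Rashid and Kira each take £570,000; Ualani's £570,000 share passes to Ualani's issue; Orsolya's £570,000 share passes to Orsolya's issue.
Ualani's share (£570,000) is divided into 3 shares of £190,000: Cassia, Hamish, and Pablo each take £190,000.
Orsolya's share (£570,000) is divided into 2 shares of £285,000: Yevgeni and Ines each take £285,000.

Cassia receives 1/15 of the estate.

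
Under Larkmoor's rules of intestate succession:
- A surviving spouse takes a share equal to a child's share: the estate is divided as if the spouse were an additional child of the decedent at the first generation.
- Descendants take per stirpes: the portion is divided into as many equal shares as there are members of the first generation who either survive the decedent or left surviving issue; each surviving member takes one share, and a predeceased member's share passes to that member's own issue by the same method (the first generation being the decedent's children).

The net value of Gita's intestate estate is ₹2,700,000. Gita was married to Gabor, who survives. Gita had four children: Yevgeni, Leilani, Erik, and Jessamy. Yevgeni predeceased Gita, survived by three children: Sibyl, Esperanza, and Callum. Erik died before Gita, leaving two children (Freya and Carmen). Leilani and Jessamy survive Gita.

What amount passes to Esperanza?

Esperanza receives ₹180,000.

The spouse counts as an additional share at the children's level, so there are 5 primary shares of ₹540,000. Gabor takes one such share (₹540,000).
The children's combined portion (₹2,160,000) is divided into 4 shares of ₹540,000: Leilani and Jessamy each take ₹540,000; Yevgeni's ₹540,000 share passes to Yevgeni's issue; Erik's ₹540,000 share passes to Erik's issue.
Yevgeni's share (₹540,000) is divided into 3 shares of ₹180,000: Sibyl, Esperanza, and Callum each take ₹180,000.
Erik's share (₹540,000) is divided into 2 shares of ₹270,000: Freya and Carmen each take ₹270,000.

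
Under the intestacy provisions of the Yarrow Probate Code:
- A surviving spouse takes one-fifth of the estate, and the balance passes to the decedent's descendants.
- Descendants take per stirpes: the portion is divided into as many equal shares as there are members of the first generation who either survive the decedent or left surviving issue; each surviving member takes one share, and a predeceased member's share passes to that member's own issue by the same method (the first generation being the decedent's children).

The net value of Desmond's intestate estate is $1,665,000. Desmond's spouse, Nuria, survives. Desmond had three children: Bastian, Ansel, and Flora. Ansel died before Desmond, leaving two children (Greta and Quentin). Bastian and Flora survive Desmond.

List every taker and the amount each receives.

Nuria: $333,000; Bastian: $444,000; Greta: $222,000; Quentin: $222,000; Flora: $444,000

Nuria takes one-fifth of $1,665,000 = $333,000. The remaining $1,332,000 passes to the descendants.
The descendants' portion ($1,332,000) is divided into 3 shares of $444,000: Bastian and Flora each take $444,000; Ansel's $444,000 share passes to Ansel's issue.
Ansel's share ($444,000) is divided into 2 shares of $222,000: Greta and Quentin each take $222,000.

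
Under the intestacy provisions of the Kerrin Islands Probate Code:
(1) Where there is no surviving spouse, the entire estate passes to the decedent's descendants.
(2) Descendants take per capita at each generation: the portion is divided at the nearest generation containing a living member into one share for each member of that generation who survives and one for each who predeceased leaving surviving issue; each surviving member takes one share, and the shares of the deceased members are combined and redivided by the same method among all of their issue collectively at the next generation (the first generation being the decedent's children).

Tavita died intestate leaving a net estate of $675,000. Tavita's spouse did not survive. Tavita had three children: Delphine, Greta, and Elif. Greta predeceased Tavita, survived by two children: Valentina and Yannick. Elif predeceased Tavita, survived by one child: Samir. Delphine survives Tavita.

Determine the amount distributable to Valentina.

Valentina receives $150,000.

The entire $675,000 passes to the descendants.
That amount ($675,000) is divided at the children's generation into 3 shares of $225,000. Delphine takes $225,000. The 2 shares of the deceased (Greta and Elif) are combined into a pool of $450,000.
That pool ($450,000) is divided at the grandchildren's generation equally among Valentina, Yannick, and Samir: $150,000 each.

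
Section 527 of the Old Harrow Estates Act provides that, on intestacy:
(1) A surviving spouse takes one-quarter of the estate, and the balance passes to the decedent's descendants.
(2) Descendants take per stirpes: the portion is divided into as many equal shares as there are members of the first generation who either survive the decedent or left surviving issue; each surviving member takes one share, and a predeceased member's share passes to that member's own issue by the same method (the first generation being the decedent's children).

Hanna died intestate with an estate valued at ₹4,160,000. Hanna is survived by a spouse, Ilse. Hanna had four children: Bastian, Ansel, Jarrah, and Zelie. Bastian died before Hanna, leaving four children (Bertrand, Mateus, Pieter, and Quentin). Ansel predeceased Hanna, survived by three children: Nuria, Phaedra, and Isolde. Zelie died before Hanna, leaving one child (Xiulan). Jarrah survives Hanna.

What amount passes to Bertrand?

Bertrand receives ₹195,000.

Ilse takes one-quarter of ₹4,160,000 = ₹1,040,000. The remaining ₹3,120,000 passes to the descendants.
The descendants' portion (₹3,120,000) is divided into 4 shares of ₹780,000: Jarrah takes ₹780,000; Bastian's ₹780,000 share passes to Bastian's issue; Ansel's ₹780,000 share passes to Ansel's issue; Zelie's ₹780,000 share passes to Zelie's issue.
Bastian's share (₹780,000) is divided into 4 shares of ₹195,000: Bertrand, Mateus, Pieter, and Quentin each take ₹195,000.
Ansel's share (₹780,000) is divided into 3 shares of ₹260,000: Nuria, Phaedra, and Isolde each take ₹260,000.
Zelie's share (₹780,000) passes entirely to Xiulan.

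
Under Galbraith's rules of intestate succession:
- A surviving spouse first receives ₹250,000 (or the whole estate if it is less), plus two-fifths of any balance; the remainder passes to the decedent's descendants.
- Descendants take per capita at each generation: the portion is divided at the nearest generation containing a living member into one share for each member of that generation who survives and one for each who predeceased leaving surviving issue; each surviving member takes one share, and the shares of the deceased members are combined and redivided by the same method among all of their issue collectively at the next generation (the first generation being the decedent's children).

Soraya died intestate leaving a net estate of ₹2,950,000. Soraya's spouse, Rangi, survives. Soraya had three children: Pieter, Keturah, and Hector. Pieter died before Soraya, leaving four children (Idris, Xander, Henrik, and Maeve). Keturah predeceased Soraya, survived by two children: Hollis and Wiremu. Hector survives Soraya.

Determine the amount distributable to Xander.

Xander receives ₹180,000.

Rangi first takes ₹250,000, leaving a balance of ₹2,700,000. Rangi then takes two-fifths of the balance (₹1,080,000), for a total of ₹1,330,000. The remaining ₹1,620,000 passes to the descendants.
The descendants' portion (₹1,620,000) is divided at the children's generation into 3 shares of ₹540,000. Hector takes ₹540,000. The 2 shares of the deceased (Pieter and Keturah) are combined into a pool of ₹1,080,000.
That pool (₹1,080,000) is divided at the grandchildren's generation equally among Idris, Xander, Henrik, Maeve, Hollis, and Wiremu: ₹180,000 each.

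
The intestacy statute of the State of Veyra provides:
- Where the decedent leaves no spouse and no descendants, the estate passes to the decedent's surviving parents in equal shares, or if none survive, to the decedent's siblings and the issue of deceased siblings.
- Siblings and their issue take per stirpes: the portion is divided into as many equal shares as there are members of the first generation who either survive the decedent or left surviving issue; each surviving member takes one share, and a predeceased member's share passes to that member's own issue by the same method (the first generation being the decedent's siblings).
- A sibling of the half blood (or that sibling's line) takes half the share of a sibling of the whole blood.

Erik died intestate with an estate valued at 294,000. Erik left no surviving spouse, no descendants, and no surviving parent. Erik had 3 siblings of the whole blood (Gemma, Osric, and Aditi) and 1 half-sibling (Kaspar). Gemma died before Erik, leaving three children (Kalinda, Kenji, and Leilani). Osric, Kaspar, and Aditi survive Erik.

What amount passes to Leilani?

The entire 294,000 passes to the siblings and their issue.
Counting each half-blood sibling's line as half a unit, there are 7/2 units in 294,000, so one unit is 84,000. Whole-blood lines (Gemma, Osric, and Aditi) take 84,000 each; half-blood lines (Kaspar) take 42,000 each.
Gemma's share (84,000) is divided into 3 shares of 28,000: Kalinda, Kenji, and Leilani each take 28,000.

Leilani receives 28,000.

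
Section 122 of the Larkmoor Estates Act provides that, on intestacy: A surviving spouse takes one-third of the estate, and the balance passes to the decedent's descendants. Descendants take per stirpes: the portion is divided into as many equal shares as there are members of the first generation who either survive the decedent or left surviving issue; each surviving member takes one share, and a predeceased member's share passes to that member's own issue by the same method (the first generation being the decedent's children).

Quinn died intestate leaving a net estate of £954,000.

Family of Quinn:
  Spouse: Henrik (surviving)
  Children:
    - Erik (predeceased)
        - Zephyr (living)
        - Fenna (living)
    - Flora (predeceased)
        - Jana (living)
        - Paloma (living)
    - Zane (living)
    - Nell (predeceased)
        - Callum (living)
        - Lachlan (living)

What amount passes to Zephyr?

Zephyr receives £79,500.

Henrik takes one-third of £954,000 = £318,000. The remaining £636,000 passes to the descendants.
The descendants' portion (£636,000) is divided into 4 shares of £159,000: Zane takes £159,000; Erik's £159,000 share passes to Erik's issue; Flora's £159,000 share passes to Flora's issue; Nell's £159,000 share passes to Nell's issue.
Erik's share (£159,000) is divided into 2 shares of £79,500: Zephyr and Fenna each take £79,500.
Flora's share (£159,000) is divided into 2 shares of £79,500: Jana and Paloma each take £79,500.
Nell's share (£159,000) is divided into 2 shares of £79,500: Callum and Lachlan each take £79,500.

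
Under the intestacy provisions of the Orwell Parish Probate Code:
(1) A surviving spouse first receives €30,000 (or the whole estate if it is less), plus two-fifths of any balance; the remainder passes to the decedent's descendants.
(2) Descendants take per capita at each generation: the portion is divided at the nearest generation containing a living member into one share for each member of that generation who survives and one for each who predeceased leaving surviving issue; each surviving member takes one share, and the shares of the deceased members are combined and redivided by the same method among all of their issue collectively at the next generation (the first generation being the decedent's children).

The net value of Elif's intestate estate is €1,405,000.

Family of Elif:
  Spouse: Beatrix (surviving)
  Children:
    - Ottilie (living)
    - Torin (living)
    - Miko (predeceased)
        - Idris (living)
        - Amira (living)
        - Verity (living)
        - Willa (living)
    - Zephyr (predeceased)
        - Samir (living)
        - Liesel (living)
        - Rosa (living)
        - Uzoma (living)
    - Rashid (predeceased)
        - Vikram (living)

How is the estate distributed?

Beatrix first takes €30,000, leaving a balance of €1,375,000. Beatrix then takes two-fifths of the balance (€550,000), for a total of €580,000. The remaining €825,000 passes to the descendants.
The descendants' portion (€825,000) is divided at the children's generation into 5 shares of €165,000. Ottilie and Torin each take €165,000. The 3 shares of the deceased (Miko, Zephyr, and Rashid) are combined into a pool of €495,000.
That pool (€495,000) is divided at the grandchildren's generation equally among Idris, Amira, Verity, Willa, Samir, Liesel, Rosa, Uzoma, and Vikram: €55,000 each.

Beatrix: €580,000; Ottilie: €165,000; Torin: €165,000; Idris: €55,000; Amira: €55,000; Verity: €55,000; Willa: €55,000; Samir: €55,000; Liesel: €55,000; Rosa: €55,000; Uzoma: €55,000; Vikram: €55,000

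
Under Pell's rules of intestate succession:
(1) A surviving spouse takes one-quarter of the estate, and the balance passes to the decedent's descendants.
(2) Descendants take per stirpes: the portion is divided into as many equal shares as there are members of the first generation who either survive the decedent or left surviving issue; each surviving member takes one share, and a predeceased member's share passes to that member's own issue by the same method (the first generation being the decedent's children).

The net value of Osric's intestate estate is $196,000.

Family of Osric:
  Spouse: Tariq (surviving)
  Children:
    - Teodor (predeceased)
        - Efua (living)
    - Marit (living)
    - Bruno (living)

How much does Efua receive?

Tariq takes one-quarter of $196,000 = $49,000. The remaining $147,000 passes to the descendants.
The descendants' portion ($147,000) is divided into 3 shares of $49,000: Marit and Bruno each take $49,000; Teodor's $49,000 share passes to Teodor's issue.
Teodor's share ($49,000) passes entirely to Efua.

Efua receives $49,000.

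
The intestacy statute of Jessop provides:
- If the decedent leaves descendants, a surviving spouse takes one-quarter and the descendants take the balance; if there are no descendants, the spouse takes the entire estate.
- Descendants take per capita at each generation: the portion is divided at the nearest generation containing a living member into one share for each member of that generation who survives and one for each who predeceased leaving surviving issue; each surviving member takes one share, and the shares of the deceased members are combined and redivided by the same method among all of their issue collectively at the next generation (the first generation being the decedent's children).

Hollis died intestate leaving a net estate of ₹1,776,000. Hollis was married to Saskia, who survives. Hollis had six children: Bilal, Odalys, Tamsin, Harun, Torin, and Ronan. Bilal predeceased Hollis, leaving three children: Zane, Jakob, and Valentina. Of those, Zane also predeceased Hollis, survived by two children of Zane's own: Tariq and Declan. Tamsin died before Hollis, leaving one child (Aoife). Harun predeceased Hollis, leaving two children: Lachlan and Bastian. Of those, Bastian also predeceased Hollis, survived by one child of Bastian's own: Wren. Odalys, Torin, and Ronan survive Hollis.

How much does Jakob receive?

Jakob receives ₹111,000.

Saskia takes one-quarter of ₹1,776,000 = ₹444,000. The remaining ₹1,332,000 passes to the descendants.
The descendants' portion (₹1,332,000) is divided at the children's generation into 6 shares of ₹222,000. Odalys, Torin, and Ronan each take ₹222,000. The 3 shares of the deceased (Bilal, Tamsin, and Harun) are combined into a pool of ₹666,000.
That pool (₹666,000) is divided at the grandchildren's generation into 6 shares of ₹111,000. Jakob, Valentina, Aoife, and Lachlan each take ₹111,000. The 2 shares of the deceased (Zane and Bastian) are combined into a pool of ₹222,000.
That pool (₹222,000) is divided at the great-grandchildren's generation equally among Tariq, Declan, and Wren: ₹74,000 each.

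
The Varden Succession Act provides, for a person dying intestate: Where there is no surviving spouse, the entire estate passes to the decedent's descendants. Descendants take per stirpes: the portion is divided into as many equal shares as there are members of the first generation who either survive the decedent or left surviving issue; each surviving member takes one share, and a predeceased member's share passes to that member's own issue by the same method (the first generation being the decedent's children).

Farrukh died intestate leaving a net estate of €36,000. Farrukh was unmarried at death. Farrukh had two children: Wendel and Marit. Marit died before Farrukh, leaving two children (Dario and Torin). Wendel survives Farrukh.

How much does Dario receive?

Dario receives €9,000.

The entire €36,000 passes to the descendants.
That amount (€36,000) is divided into 2 shares of €18,000: Wendel takes €18,000; Marit's €18,000 share passes to Marit's issue.
Marit's share (€18,000) is divided into 2 shares of €9,000: Dario and Torin each take €9,000.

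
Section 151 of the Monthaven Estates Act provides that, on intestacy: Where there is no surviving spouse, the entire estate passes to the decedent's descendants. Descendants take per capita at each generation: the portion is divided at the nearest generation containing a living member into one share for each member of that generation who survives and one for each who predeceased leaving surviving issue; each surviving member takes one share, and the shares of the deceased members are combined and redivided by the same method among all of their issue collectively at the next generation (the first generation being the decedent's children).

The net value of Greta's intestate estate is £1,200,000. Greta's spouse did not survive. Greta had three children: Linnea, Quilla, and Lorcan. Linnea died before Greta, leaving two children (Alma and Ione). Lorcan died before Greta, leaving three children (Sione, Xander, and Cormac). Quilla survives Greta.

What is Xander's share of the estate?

Xander receives £160,000.

The entire £1,200,000 passes to the descendants.
That amount (£1,200,000) is divided at the children's generation into 3 shares of £400,000. Quilla takes £400,000. The 2 shares of the deceased (Linnea and Lorcan) are combined into a pool of £800,000.
That pool (£800,000) is divided at the grandchildren's generation equally among Alma, Ione, Sione, Xander, and Cormac: £160,000 each.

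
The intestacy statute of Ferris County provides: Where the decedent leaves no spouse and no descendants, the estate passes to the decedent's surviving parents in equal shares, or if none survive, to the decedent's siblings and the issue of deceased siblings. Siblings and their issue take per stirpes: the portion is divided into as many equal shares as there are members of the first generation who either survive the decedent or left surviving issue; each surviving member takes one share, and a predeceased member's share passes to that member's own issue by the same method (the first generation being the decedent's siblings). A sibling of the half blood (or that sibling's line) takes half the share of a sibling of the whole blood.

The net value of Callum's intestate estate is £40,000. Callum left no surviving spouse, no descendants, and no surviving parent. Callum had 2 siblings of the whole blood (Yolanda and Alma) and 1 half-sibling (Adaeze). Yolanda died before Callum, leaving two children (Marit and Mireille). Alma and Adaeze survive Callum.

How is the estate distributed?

The entire £40,000 passes to the siblings and their issue.
Counting each half-blood sibling's line as half a unit, there are 5/2 units in £40,000, so one unit is £16,000. Whole-blood lines (Yolanda and Alma) take £16,000 each; half-blood lines (Adaeze) take £8,000 each.
Yolanda's share (£16,000) is divided into 2 shares of £8,000: Marit and Mireille each take £8,000.

Marit: £8,000; Mireille: £8,000; Alma: £16,000; Adaeze: £8,000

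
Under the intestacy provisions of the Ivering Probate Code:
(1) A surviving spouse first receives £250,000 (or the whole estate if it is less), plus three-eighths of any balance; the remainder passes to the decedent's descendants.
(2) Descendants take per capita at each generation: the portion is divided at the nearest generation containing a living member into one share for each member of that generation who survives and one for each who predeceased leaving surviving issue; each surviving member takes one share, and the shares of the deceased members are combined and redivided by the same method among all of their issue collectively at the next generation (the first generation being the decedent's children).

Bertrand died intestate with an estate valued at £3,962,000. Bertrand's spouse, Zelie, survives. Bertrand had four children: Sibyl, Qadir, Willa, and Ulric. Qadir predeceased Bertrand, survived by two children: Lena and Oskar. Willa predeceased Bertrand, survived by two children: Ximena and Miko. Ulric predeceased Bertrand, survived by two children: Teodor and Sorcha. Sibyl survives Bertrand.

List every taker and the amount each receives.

Zelie first takes £250,000, leaving a balance of £3,712,000. Zelie then takes three-eighths of the balance (£1,392,000), for a total of £1,642,000. The remaining £2,320,000 passes to the descendants.
The descendants' portion (£2,320,000) is divided at the children's generation into 4 shares of £580,000. Sibyl takes £580,000. The 3 shares of the deceased (Qadir, Willa, and Ulric) are combined into a pool of £1,740,000.
That pool (£1,740,000) is divided at the grandchildren's generation equally among Lena, Oskar, Ximena, Miko, Teodor, and Sorcha: £290,000 each.

Zelie: £1,642,000; Sibyl: £580,000; Lena: £290,000; Oskar: £290,000; Ximena: £290,000; Miko: £290,000; Teodor: £290,000; Sorcha: £290,000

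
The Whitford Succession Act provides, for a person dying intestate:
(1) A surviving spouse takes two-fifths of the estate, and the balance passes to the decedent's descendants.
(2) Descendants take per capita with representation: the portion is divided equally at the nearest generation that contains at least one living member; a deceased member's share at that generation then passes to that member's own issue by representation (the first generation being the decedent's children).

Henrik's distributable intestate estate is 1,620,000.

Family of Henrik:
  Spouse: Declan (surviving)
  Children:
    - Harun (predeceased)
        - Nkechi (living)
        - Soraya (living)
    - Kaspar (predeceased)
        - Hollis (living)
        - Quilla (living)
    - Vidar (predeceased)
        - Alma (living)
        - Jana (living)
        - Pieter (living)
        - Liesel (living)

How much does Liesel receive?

Liesel receives 121,500.

Declan takes two-fifths of 1,620,000 = 648,000. The remaining 972,000 passes to the descendants.
No child survives, so the initial division is made at the grandchildren's generation.
The descendants' portion (972,000) is divided into 8 shares of 121,500: Nkechi, Soraya, Hollis, Quilla, Alma, Jana, Pieter, and Liesel each take 121,500.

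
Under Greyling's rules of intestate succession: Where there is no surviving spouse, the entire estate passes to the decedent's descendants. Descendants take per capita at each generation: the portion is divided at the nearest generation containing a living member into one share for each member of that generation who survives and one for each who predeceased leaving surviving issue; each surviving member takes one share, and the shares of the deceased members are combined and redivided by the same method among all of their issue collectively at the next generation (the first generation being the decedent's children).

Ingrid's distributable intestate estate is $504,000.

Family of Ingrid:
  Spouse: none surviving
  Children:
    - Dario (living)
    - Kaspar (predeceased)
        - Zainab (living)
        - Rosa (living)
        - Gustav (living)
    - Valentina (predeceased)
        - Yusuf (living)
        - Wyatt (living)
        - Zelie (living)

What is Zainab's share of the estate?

Zainab receives $56,000.

The entire $504,000 passes to the descendants.
That amount ($504,000) is divided at the children's generation into 3 shares of $168,000. Dario takes $168,000. The 2 shares of the deceased (Kaspar and Valentina) are combined into a pool of $336,000.
That pool ($336,000) is divided at the grandchildren's generation equally among Zainab, Rosa, Gustav, Yusuf, Wyatt, and Zelie: $56,000 each.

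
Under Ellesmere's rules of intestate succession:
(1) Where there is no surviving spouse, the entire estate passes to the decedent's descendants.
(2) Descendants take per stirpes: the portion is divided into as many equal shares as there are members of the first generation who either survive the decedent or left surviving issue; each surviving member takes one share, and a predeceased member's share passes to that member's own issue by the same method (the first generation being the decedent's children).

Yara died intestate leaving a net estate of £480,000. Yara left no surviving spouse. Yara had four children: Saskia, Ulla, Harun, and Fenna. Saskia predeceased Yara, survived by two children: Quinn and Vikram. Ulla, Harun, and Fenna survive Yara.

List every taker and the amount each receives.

Quinn: £60,000; Vikram: £60,000; Ulla: £120,000; Harun: £120,000; Fenna: £120,000

The entire £480,000 passes to the descendants.
That amount (£480,000) is divided into 4 shares of £120,000: Ulla, Harun, and Fenna each take £120,000; Saskia's £120,000 share passes to Saskia's issue.
Saskia's share (£120,000) is divided into 2 shares of £60,000: Quinn and Vikram each take £60,000.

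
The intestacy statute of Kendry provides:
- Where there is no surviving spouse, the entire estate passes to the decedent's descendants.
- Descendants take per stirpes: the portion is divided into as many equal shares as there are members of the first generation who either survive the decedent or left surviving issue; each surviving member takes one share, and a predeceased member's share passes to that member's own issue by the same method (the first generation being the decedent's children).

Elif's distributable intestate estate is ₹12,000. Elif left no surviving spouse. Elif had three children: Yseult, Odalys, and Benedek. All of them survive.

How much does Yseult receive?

The entire ₹12,000 passes to the descendants.
That amount (₹12,000) is divided into 3 shares of ₹4,000: Yseult, Odalys, and Benedek each take ₹4,000.

Yseult receives ₹4,000.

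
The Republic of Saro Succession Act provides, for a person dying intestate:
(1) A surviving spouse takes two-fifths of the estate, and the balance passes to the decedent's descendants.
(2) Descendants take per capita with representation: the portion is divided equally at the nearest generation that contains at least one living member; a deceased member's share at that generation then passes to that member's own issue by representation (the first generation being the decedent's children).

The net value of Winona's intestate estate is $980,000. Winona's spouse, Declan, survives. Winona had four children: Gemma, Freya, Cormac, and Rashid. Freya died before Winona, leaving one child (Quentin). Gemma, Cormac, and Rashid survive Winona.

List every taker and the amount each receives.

Declan takes two-fifths of $980,000 = $392,000. The remaining $588,000 passes to the descendants.
The descendants' portion ($588,000) is divided into 4 shares of $147,000: Gemma, Cormac, and Rashid each take $147,000; Freya's $147,000 share passes to Freya's issue.
Freya's share ($147,000) passes entirely to Quentin.

Declan: $392,000; Gemma: $147,000; Quentin: $147,000; Cormac: $147,000; Rashid: $147,000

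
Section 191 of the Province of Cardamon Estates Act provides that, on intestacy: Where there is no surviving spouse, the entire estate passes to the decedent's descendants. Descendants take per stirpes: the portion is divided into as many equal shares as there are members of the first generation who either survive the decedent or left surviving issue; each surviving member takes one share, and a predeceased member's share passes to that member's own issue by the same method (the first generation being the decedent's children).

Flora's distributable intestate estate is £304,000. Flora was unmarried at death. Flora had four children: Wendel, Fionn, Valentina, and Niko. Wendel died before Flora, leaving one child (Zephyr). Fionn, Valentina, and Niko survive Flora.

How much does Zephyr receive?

The entire £304,000 passes to the descendants.
That amount (£304,000) is divided into 4 shares of £76,000: Fionn, Valentina, and Niko each take £76,000; Wendel's £76,000 share passes to Wendel's issue.
Wendel's share (£76,000) passes entirely to Zephyr.

Zephyr receives £76,000.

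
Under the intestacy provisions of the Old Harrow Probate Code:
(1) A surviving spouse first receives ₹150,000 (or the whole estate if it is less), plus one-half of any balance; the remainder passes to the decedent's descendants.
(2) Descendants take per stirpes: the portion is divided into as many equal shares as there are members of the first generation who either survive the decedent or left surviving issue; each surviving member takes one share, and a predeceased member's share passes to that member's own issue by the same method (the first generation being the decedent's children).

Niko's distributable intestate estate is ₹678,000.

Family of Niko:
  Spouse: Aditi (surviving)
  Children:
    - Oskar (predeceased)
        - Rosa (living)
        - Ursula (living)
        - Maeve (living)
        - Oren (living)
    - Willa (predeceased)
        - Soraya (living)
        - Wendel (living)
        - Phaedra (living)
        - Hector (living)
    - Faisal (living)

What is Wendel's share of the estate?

Aditi first takes ₹150,000, leaving a balance of ₹528,000. Aditi then takes one-half of the balance (₹264,000), for a total of ₹414,000. The remaining ₹264,000 passes to the descendants.
The descendants' portion (₹264,000) is divided into 3 shares of ₹88,000: Faisal takes ₹88,000; Oskar's ₹88,000 share passes to Oskar's issue; Willa's ₹88,000 share passes to Willa's issue.
Oskar's share (₹88,000) is divided into 4 shares of ₹22,000: Rosa, Ursula, Maeve, and Oren each take ₹22,000.
Willa's share (₹88,000) is divided into 4 shares of ₹22,000: Soraya, Wendel, Phaedra, and Hector each take ₹22,000.

Wendel receives ₹22,000.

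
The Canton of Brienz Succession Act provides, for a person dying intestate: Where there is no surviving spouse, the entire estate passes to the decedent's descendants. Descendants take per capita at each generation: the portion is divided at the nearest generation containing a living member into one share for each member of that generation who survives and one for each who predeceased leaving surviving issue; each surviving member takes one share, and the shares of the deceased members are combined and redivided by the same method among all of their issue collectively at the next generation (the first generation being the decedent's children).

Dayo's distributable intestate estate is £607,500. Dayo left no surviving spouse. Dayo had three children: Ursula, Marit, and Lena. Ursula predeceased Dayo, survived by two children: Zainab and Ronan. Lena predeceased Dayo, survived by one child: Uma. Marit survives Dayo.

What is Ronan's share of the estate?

The entire £607,500 passes to the descendants.
That amount (£607,500) is divided at the children's generation into 3 shares of £202,500. Marit takes £202,500. The 2 shares of the deceased (Ursula and Lena) are combined into a pool of £405,000.
That pool (£405,000) is divided at the grandchildren's generation equally among Zainab, Ronan, and Uma: £135,000 each.

Ronan receives £135,000.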